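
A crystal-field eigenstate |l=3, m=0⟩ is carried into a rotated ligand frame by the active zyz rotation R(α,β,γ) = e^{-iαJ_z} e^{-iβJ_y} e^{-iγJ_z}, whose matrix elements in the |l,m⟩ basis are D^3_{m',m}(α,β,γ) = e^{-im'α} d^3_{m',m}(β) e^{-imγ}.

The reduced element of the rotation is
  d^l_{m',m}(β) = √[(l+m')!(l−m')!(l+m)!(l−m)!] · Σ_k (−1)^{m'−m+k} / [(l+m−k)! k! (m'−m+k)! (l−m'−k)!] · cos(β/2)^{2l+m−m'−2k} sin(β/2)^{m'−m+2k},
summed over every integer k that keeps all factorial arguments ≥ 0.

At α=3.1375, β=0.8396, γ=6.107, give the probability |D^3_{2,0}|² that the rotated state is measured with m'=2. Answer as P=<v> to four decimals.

P=0.2567

First d^3_{2,0}(β=0.8396), then the phase factors e^{-i(2)α} and e^{-i(0)γ}:
c=cos(0.839600/2)=0.913170, s=sin(0.839600/2)=0.407578; N=√[120·1·6·6]=65.726707
The bounds max(0,m−m')=0 and min(l+m,l−m')=1 give 2 terms
  k=0: (−1)^2·65.7267/(12)·0.9132^4·0.4076^2 = +0.632687
  k=1: (−1)^3·65.7267/(12)·0.9132^2·0.4076^4 = -0.126039
d^3_{2,0}(0.8396) = +0.632687 -0.126039 = +0.506648
|D^3_{2,0}|² = |d^3_{2,0}(β)|² = (+0.506648)² = 0.256692 (the z-rotation phases have unit modulus)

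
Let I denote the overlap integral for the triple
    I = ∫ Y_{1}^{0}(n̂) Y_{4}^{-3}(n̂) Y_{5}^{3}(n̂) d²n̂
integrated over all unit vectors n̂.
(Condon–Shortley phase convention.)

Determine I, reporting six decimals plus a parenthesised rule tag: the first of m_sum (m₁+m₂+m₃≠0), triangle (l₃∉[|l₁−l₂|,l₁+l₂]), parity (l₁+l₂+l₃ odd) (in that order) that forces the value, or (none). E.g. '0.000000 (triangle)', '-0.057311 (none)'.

-0.196426 (none)

Checks pass: Σm=0; 10 even; l₃=5∈[3,5].
(2·1+1)(2·4+1)(2·5+1) = 297
Δ: 0! 2! 8! / 11! → 1/495
sum: t=0:+1/576 = 1/576
3j²(1 4 5; 0 0 0) = Δ·Π!·Σ² = 5/99  (sign -1)
sum: t=0:+1/5040 = 1/5040
3j²(1 4 5; 0 -3 3) = Δ·Π!·Σ² = 16/495  (sign +1)
combine: 4πI² = 297·5/99·16/495 = 16/33
take √, sign -1: I = -0.19642560
No selection rule forces the value: the integral is nonzero (none).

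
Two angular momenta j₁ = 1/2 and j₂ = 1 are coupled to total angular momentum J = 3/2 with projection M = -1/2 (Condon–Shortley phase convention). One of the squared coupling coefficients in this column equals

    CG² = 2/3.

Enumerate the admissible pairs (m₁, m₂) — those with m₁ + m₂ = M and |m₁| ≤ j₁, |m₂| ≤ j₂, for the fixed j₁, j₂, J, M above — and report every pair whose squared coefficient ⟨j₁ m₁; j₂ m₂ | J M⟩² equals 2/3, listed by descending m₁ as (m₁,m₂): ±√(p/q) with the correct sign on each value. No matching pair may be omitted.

(-1/2,0): +√(2/3)

Admissible pairs with m₁+m₂ = M = -1/2: (-1/2,0), (1/2,-1)
  (m₁,m₂)=(1/2,-1): CG² = 1/3, CG = +√(1/3)
  (m₁,m₂)=(-1/2,0): CG² = 2/3, CG = +√(2/3)   ← matches the target
Pairs with CG² = 2/3: (-1/2,0): +√(2/3)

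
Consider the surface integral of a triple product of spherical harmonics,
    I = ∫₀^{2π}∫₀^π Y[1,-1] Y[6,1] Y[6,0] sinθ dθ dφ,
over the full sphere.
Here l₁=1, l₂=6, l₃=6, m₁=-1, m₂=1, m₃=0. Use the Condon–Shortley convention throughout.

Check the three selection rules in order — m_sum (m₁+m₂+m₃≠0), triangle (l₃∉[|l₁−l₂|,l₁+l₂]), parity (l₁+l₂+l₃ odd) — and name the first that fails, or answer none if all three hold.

parity

m₁+m₂+m₃ = -1 + 1 + 0 = 0  ✓
triangle: |1−6|=5 ≤ l₃=6 ≤ 1+6=7  ✓
parity: l₁+l₂+l₃ = 13 is odd  ✗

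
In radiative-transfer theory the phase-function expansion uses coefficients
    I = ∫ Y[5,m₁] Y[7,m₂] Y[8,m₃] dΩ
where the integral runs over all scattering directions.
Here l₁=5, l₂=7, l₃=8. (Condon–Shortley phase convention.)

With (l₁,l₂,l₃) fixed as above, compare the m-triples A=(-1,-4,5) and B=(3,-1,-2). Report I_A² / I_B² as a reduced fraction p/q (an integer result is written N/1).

605/3276

Same 5,7,8: normalisation and zero-m 3j drop out of the ratio.
A: Δ: 4! 6! 10! / 21! → 1/814773960; sum: t=0:+1/522547200 t=1:−1/58060800 t=2:+1/69672960 t=3:−1/783820800 = -1/447897600; 3j²(5 7 8; -1 -4 5) = Δ·Π!·Σ² = 11/11628  (sign +1)
B: Δ: 4! 6! 10! / 21! → 1/814773960; sum: t=0:+1/19906560 t=1:−1/10368000 t=2:+1/49766400 = -13/497664000; 3j²(5 7 8; 3 -1 -2) = Δ·Π!·Σ² = 91/17765  (sign -1)
I_A²/I_B² = (11/11628)/(91/17765) = 605/3276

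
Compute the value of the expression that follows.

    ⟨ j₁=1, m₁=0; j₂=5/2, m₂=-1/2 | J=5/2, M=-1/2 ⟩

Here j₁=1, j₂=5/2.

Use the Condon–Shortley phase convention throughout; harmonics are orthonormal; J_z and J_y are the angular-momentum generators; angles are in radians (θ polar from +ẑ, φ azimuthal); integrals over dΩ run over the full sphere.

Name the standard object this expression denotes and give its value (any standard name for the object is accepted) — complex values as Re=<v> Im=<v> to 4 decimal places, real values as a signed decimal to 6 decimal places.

Clebsch–Gordan coefficient, +√(1/35) ≈ +0.169031

This is a Clebsch–Gordan (vector-coupling) coefficient.
triangle: 1!·1!·4!/7! = 24/5040
(j±m)!: 1!·1!·2!·3!·2!·3! = 144
prefactor² = (2J+1)·Δ·N² = 144/35
  k=0: +1/(0!·1!·1!·2!·0!·2!) = 1/4
  k=1: −1/(1!·0!·0!·1!·1!·3!) = -1/6
Σ = 1/12  ⇒  CG² = 144/35·(1/12)² = 1/35
CG = +√(1/35) = +0.169031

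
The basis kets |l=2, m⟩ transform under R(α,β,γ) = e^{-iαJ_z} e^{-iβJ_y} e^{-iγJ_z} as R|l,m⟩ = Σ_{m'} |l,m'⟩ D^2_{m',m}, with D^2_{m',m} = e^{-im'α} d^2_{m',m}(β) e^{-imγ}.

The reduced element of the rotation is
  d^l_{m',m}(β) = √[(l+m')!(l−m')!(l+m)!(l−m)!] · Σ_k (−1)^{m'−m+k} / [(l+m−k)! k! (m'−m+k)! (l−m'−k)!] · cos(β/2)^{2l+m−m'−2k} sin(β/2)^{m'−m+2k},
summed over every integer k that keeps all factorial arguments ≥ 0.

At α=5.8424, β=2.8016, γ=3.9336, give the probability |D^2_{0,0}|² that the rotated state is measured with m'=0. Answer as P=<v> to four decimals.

P=0.6942

Split into d^2_{0,0}(β=2.8016) × two z-phases.
With c≡cos(β/2)=0.169179 and s≡sin(β/2)=0.985585, N=[2·2·2·2]^{1/2}=4.000000
k∈{0,1,2} keeps every argument non-negative
  k=0: (−1)^0·4.0000/(4)·0.1692^4·0.9856^0 = +0.000819
  k=1: (−1)^1·4.0000/(1)·0.1692^2·0.9856^2 = -0.111209
  k=2: (−1)^2·4.0000/(4)·0.1692^0·0.9856^4 = +0.943576
d^2_{0,0}(2.8016) = +0.000819 -0.111209 +0.943576 = +0.833186
|D^2_{0,0}|² = |d^2_{0,0}(β)|² = (+0.833186)² = 0.694200 (the z-rotation phases have unit modulus)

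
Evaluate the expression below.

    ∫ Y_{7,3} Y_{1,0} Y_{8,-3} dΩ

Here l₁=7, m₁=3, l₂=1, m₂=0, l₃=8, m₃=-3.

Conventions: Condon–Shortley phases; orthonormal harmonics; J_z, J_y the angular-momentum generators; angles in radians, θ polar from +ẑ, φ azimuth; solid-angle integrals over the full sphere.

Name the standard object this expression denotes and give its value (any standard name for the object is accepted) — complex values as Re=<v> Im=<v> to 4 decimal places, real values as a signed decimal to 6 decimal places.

This is a Gaunt coefficient — the integral of a triple product of spherical harmonics over the sphere.
Checks pass: Σm=0; 16 even; l₃=8∈[6,8].
(2·7+1)(2·1+1)(2·8+1) = 765
Δ: 0! 14! 2! / 17! → 1/2040
sum: t=0:+1/25401600 = 1/25401600
3j²(7 1 8; 0 0 0) = Δ·Π!·Σ² = 8/255  (sign +1)
sum: t=0:+1/87091200 = 1/87091200
3j²(7 1 8; 3 0 -3) = Δ·Π!·Σ² = 11/408  (sign -1)
combine: 4πI² = 765·8/255·11/408 = 11/17
take √, sign -1: I = -0.22691696

Gaunt coefficient, -0.226917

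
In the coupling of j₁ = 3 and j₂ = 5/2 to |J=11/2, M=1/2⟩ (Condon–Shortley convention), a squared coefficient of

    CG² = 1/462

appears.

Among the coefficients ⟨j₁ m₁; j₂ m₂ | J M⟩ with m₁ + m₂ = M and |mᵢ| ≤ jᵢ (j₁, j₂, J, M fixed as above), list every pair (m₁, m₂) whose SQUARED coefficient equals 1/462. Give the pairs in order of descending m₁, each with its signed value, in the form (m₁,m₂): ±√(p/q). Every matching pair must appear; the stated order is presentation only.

Admissible pairs with m₁+m₂ = M = 1/2: (-2,5/2), (-1,3/2), (0,1/2), (1,-1/2), (2,-3/2), (3,-5/2)
  (m₁,m₂)=(3,-5/2): CG² = 1/462, CG = +√(1/462)   ← matches the target
  (m₁,m₂)=(2,-3/2): CG² = 5/77, CG = +√(5/77)
  (m₁,m₂)=(1,-1/2): CG² = 25/77, CG = +√(25/77)
  (m₁,m₂)=(0,1/2): CG² = 100/231, CG = +√(100/231)
  (m₁,m₂)=(-1,3/2): CG² = 25/154, CG = +√(25/154)
  (m₁,m₂)=(-2,5/2): CG² = 1/77, CG = +√(1/77)
Pairs with CG² = 1/462: (3,-5/2): +√(1/462)

(3,-5/2): +√(1/462)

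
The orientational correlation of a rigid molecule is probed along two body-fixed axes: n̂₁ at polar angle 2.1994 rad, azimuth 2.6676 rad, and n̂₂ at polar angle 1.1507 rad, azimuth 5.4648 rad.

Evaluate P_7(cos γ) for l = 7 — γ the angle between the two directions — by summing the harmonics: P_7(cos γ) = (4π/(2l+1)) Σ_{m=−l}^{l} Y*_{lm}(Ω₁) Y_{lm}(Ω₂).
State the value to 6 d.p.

Addition theorem: P_7(cos γ) = (4π/15) Σ_m Y*_{lm}(Ω₁) Y_{lm}(Ω₂), m = −7…7:
  [-7]  conj(Y_{7,-7})(Ω₁) = +0.111504-0.019871i ; Y_{7,-7}(Ω₂) = +0.224890-0.139274i ; Δ = +0.022309-0.019998i
  [-6]  conj(Y_{7,-6})(Ω₁) = +0.294534+0.090348i ; Y_{7,-6}(Ω₂) = +0.086934-0.433482i ; Δ = +0.064769-0.119821i
  [-5]  conj(Y_{7,-5})(Ω₁) = +0.318229+0.309584i ; Y_{7,-5}(Ω₂) = -0.157363-0.220209i ; Δ = +0.018096-0.118794i
  [-4]  conj(Y_{7,-4})(Ω₁) = +0.088211+0.261644i ; Y_{7,-4}(Ω₂) = +0.172711+0.022922i ; Δ = +0.009238+0.047211i
  [-3]  conj(Y_{7,-3})(Ω₁) = +0.023649-0.157738i ; Y_{7,-3}(Ω₂) = +0.261970-0.214649i ; Δ = -0.027663-0.046399i
  [-2]  conj(Y_{7,-2})(Ω₁) = +0.208483-0.290301i ; Y_{7,-2}(Ω₂) = -0.002312+0.034994i ; Δ = +0.009677+0.007967i
  [-1]  conj(Y_{7,-1})(Ω₁) = -0.010719+0.005499i ; Y_{7,-1}(Ω₂) = +0.228543+0.244141i ; Δ = -0.003792-0.001360i
  [+0]  conj(Y_{7,0})(Ω₁) = -0.353308-0.000000i ; Y_{7,0}(Ω₂) = +0.005486+0.000000i ; Δ = -0.001938-0.000000i
  [+1]  conj(Y_{7,1})(Ω₁) = +0.010719+0.005499i ; Y_{7,1}(Ω₂) = -0.228543+0.244141i ; Δ = -0.003792+0.001360i
  [+2]  conj(Y_{7,2})(Ω₁) = +0.208483+0.290301i ; Y_{7,2}(Ω₂) = -0.002312-0.034994i ; Δ = +0.009677-0.007967i
  [+3]  conj(Y_{7,3})(Ω₁) = -0.023649-0.157738i ; Y_{7,3}(Ω₂) = -0.261970-0.214649i ; Δ = -0.027663+0.046399i
  [+4]  conj(Y_{7,4})(Ω₁) = +0.088211-0.261644i ; Y_{7,4}(Ω₂) = +0.172711-0.022922i ; Δ = +0.009238-0.047211i
  [+5]  conj(Y_{7,5})(Ω₁) = -0.318229+0.309584i ; Y_{7,5}(Ω₂) = +0.157363-0.220209i ; Δ = +0.018096+0.118794i
  [+6]  conj(Y_{7,6})(Ω₁) = +0.294534-0.090348i ; Y_{7,6}(Ω₂) = +0.086934+0.433482i ; Δ = +0.064769+0.119821i
  [+7]  conj(Y_{7,7})(Ω₁) = -0.111504-0.019871i ; Y_{7,7}(Ω₂) = -0.224890-0.139274i ; Δ = +0.022309+0.019998i
Total Σ_m = +0.183327-0.000000i. Multiply by 0.837758: +0.153584-0.000000i. P_7(cos γ) = 0.153584

0.153584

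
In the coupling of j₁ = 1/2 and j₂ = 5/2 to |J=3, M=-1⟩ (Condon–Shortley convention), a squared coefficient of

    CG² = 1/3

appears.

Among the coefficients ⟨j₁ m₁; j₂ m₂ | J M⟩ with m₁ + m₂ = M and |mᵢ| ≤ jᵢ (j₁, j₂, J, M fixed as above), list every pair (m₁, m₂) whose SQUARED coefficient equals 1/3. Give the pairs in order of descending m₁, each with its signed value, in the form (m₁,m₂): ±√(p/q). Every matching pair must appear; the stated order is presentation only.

(1/2,-3/2): +√(1/3)

Admissible pairs with m₁+m₂ = M = -1: (-1/2,-1/2), (1/2,-3/2)
  (m₁,m₂)=(1/2,-3/2): CG² = 1/3, CG = +√(1/3)   ← matches the target
  (m₁,m₂)=(-1/2,-1/2): CG² = 2/3, CG = +√(2/3)
Pairs with CG² = 1/3: (1/2,-3/2): +√(1/3)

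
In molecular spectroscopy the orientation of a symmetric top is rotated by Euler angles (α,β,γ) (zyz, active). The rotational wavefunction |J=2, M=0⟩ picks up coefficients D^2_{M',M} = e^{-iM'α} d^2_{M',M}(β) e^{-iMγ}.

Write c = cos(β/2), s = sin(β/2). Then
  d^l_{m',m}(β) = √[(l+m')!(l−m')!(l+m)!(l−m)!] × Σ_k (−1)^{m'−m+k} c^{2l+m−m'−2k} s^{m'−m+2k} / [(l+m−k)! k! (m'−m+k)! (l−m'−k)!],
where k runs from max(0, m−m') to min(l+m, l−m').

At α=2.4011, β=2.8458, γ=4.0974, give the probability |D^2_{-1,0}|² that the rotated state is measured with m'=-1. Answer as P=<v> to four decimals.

P=0.1166

Split into d^2_{-1,0}(β=2.8458) × two z-phases.
c=cos(2.845800/2)=0.147358, s=sin(2.845800/2)=0.989083; N=√[1·6·2·2]=4.898979
k: max(0,(0)−(-1))=1 … min(2+(0),2−(-1))=2
  k=1: (−1)^0·4.8990/(2)·0.1474^3·0.9891^1 = +0.007752
  k=2: (−1)^1·4.8990/(2)·0.1474^1·0.9891^3 = -0.349259
d^2_{-1,0}(2.8458) = +0.007752 -0.349259 = -0.341506
|D^2_{-1,0}|² = |d^2_{-1,0}(β)|² = (-0.341506)² = 0.116627 (the z-rotation phases have unit modulus)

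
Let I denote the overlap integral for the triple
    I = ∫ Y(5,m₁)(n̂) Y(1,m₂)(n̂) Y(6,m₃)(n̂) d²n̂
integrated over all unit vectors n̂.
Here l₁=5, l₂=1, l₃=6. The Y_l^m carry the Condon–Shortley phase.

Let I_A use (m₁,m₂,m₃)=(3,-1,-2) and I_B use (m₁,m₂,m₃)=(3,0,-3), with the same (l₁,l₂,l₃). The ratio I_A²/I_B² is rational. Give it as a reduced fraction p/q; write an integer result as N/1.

2/9

Same 5,1,6: normalisation and zero-m 3j drop out of the ratio.
A: Δ: 0! 10! 2! / 13! → 1/858; sum: t=0:+1/161280 = 1/161280; 3j²(5 1 6; 3 -1 -2) = Δ·Π!·Σ² = 1/143  (sign +1)
B: Δ: 0! 10! 2! / 13! → 1/858; sum: t=0:+1/80640 = 1/80640; 3j²(5 1 6; 3 0 -3) = Δ·Π!·Σ² = 9/286  (sign -1)
I_A²/I_B² = (1/143)/(9/286) = 2/9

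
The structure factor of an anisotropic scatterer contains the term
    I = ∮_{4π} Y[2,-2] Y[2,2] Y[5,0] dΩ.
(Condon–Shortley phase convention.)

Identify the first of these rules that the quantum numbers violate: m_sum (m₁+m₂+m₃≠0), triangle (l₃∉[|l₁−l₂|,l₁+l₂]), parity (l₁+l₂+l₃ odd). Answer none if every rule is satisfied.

triangle

Σmᵢ = 0  ✓
l₃∈[|l₁−l₂|,l₁+l₂]=[0,4] required, l₃=5 fails  ✗
Σlᵢ = 9 ⇒ odd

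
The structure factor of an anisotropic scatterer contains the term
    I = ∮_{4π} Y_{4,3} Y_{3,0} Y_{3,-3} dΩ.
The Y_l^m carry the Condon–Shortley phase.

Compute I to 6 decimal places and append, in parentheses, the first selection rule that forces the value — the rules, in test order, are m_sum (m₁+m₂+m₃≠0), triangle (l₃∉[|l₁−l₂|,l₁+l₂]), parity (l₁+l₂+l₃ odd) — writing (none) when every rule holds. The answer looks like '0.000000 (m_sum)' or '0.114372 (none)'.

Checks pass: Σm=0; 10 even; l₃=3∈[1,7].
(2·4+1)(2·3+1)(2·3+1) = 441
Δ: 4! 4! 2! / 11! → 1/34650
sum: t=1:−1/72 t=2:+1/16 t=3:−1/72 = 5/144
3j²(4 3 3; 0 0 0) = Δ·Π!·Σ² = 2/77  (sign -1)
sum: t=1:−1/288 = -1/288
3j²(4 3 3; 3 0 -3) = Δ·Π!·Σ² = 1/22  (sign -1)
combine: 4πI² = 441·2/77·1/22 = 63/121
take √, sign +1: I = 0.20355073
No selection rule forces the value: the integral is nonzero (none).

0.203551 (none)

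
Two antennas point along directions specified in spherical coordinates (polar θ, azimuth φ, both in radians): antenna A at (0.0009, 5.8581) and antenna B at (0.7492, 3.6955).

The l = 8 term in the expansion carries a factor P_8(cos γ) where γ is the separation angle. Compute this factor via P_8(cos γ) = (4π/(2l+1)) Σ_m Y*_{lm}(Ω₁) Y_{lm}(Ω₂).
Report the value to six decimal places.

0.250605

Summing Y*_{l m}(θ₁,φ₁)·Y_{l m}(θ₂,φ₂) over m ∈ [−8, 8]; prefactor 4π/(2·8+1) = 0.739198:
  m=-8: (-0.00000 + 0.00000j) × (-0.00662 + 0.02292j) = 0.00000 - 0.00000j  (running Σ = 0.00000 - 0.00000j)
  m=-7: (-0.00000 - 0.00000j) × (0.07606 - 0.06886j) = -0.00000 + 0.00000j  (running Σ = -0.00000 + 0.00000j)
  m=-6: (-0.00000 - 0.00000j) × (-0.26017 + 0.04784j) = 0.00000 + 0.00000j  (running Σ = 0.00000 + 0.00000j)
  m=-5: (-0.00000 - 0.00000j) × (0.40982 + 0.15992j) = -0.00000 - 0.00000j  (running Σ = -0.00000 - 0.00000j)
  m=-4: (-0.00000 - 0.00000j) × (-0.25134 - 0.33419j) = -0.00000 + 0.00000j  (running Σ = -0.00000 + 0.00000j)
  m=-3: (0.00000 - 0.00000j) × (0.00497 + 0.05456j) = 0.00000 + 0.00000j  (running Σ = 0.00000 + 0.00000j)
  m=-2: (0.00001 - 0.00001j) × (-0.15864 + 0.31780j) = 0.00000 + 0.00000j  (running Σ = 0.00000 + 0.00000j)
  m=-1: (0.00405 - 0.00183j) × (0.20052 - 0.12402j) = 0.00058 - 0.00087j  (running Σ = 0.00059 - 0.00087j)
  m=0: (1.16309 + 0.00000j) × (0.29048 + 0.00000j) = 0.33785 + 0.00000j  (running Σ = 0.33844 - 0.00087j)
  m=1: (-0.00405 - 0.00183j) × (-0.20052 - 0.12402j) = 0.00058 + 0.00087j  (running Σ = 0.33902 + 0.00000j)
  m=2: (0.00001 + 0.00001j) × (-0.15864 - 0.31780j) = 0.00000 - 0.00000j  (running Σ = 0.33902 + 0.00000j)
  m=3: (-0.00000 - 0.00000j) × (-0.00497 + 0.05456j) = 0.00000 - 0.00000j  (running Σ = 0.33902 + 0.00000j)
  m=4: (-0.00000 + 0.00000j) × (-0.25134 + 0.33419j) = -0.00000 - 0.00000j  (running Σ = 0.33902 - 0.00000j)
  m=5: (0.00000 - 0.00000j) × (-0.40982 + 0.15992j) = -0.00000 + 0.00000j  (running Σ = 0.33902 + 0.00000j)
  m=6: (-0.00000 + 0.00000j) × (-0.26017 - 0.04784j) = 0.00000 - 0.00000j  (running Σ = 0.33902 - 0.00000j)
  m=7: (0.00000 - 0.00000j) × (-0.07606 - 0.06886j) = -0.00000 - 0.00000j  (running Σ = 0.33902 - 0.00000j)
  m=8: (-0.00000 - 0.00000j) × (-0.00662 - 0.02292j) = 0.00000 + 0.00000j  (running Σ = 0.33902 - 0.00000j)
Total Σ_m = 0.33902 - 0.00000j. Multiply by 0.739198: 0.25061 - 0.00000j. P_8(cos γ) = 0.250605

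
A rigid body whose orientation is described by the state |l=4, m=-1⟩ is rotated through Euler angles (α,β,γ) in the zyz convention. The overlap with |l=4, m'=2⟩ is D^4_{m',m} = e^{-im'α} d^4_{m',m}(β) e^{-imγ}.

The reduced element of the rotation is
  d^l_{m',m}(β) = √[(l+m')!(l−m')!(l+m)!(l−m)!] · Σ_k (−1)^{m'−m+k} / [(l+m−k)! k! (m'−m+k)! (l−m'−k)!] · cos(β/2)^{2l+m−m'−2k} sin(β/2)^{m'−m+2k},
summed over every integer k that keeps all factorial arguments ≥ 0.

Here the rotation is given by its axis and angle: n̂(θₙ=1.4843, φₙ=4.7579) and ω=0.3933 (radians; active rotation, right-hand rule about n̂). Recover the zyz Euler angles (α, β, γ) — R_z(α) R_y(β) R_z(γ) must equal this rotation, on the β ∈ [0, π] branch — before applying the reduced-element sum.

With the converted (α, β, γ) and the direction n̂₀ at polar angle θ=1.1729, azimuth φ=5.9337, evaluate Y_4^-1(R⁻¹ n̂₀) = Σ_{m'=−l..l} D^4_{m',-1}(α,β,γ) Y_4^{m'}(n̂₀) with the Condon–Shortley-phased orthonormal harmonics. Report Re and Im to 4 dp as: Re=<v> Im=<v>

Re=-0.0473 Im=-0.0173

Axis–angle → zyz. n̂ = (sinθₙcosφₙ, sinθₙsinφₙ, cosθₙ) = (+0.045325, -0.995230, +0.086389), ω = 0.3933.
R = I cosω + sinω [n̂]ₓ + (1−cosω) n̂n̂ᵀ gives
  R = [+0.923806, -0.036552, -0.381112; +0.029663, +0.999273, -0.023935; +0.381709, +0.010806, +0.924219]
β = atan2(√(R₁₃²+R₂₃²), R₃₃) = 0.391811; α = atan2(R₂₃, R₁₃) mod 2π = 3.204313; γ = atan2(R₃₂, −R₃₁) mod 2π = 3.113291
Need the full column D^4_{m',-1} for m'=−4..4 at α=3.2043, β=0.3918, γ=3.1133.
cos(β/2)=0.980872, sin(β/2)=0.194655
d^4_{-4,-1}: single k=3 term ⇒ +0.050113;  D = -0.048877-0.011062i
d^4_{-3,-1}: k∈[2..3] ⇒ +0.267839 -0.017580 = +0.250258;  D = +0.247067+0.039836i
d^4_{-2,-1}: k∈[1..3] ⇒ +0.721418 -0.142057 +0.003730 = +0.583091;  D = -0.580342-0.056551i
d^4_{-1,-1}: k∈[0..3] ⇒ +0.856837 -0.506167 +0.039868 -0.000523 = +0.390015;  D = +0.389784+0.013421i
d^4_{0,-1}: k∈[0..3] ⇒ -0.760441 +0.179689 -0.007077 +0.000046 = -0.587782;  D = +0.587547-0.016633i
d^4_{1,-1}: k∈[0..3] ⇒ +0.337445 -0.039868 +0.000785 -0.000002 = +0.298359;  D = +0.297124-0.027120i
d^4_{2,-1}: k∈[0..2] ⇒ -0.094704 +0.005595 -0.000044 = -0.089154;  D = +0.088102-0.013653i
d^4_{3,-1}: k∈[0..1] ⇒ +0.017580 -0.000415 = +0.017165;  D = +0.016764-0.003687i
d^4_{4,-1}: single k=0 term ⇒ -0.001974;  D = +0.001897-0.000544i
Y_4^{m'}(θ=1.1729,φ=5.9337) and Σ D·Y over m':
  (-0.0489-0.0111i)·(+0.0550+0.3149i)  (+0.2471+0.0398i)·(+0.1896+0.3293i)  (-0.5803-0.0566i)·(+0.0111+0.0093i)  (+0.3898+0.0134i)·(-0.3095-0.1128i)  (+0.5875-0.0166i)·(-0.0757+0.0000i)  (+0.2971-0.0271i)·(+0.3095-0.1128i)  (+0.0881-0.0137i)·(+0.0111-0.0093i)  (+0.0168-0.0037i)·(-0.1896+0.3293i)  (+0.0019-0.0005i)·(+0.0550-0.3149i)
Y_4^-1(R⁻¹ n̂) = -0.047251-0.017261i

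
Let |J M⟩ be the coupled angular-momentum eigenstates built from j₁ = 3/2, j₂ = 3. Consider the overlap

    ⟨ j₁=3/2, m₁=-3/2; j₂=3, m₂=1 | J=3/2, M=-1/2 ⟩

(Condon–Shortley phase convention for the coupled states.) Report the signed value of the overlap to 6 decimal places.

-0.338062

√[4·3!0!3!/7! · 0!3!4!2!1!2!] = √(576/35)
  +(−1)^3/∏(3,0,0,1,0,2)! = -1/12  (running -1/12)
⟨..|..⟩ = √(576/35)·(-1/12) = -0.338062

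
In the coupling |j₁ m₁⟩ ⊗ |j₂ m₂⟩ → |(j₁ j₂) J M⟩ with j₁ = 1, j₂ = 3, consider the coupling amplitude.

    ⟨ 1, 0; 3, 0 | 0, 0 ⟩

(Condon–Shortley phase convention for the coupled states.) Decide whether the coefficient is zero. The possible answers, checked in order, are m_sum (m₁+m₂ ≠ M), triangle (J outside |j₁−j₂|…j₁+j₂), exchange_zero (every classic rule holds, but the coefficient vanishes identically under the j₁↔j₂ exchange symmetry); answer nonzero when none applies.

triangle

m-sum: m₁+m₂ = 0+0 = 0, M = 0  ✓
triangle: need |j₁−j₂| ≤ J ≤ j₁+j₂, i.e. J ∈ [2, 4]; J = 0 is outside ✗ ⇒ coefficient is 0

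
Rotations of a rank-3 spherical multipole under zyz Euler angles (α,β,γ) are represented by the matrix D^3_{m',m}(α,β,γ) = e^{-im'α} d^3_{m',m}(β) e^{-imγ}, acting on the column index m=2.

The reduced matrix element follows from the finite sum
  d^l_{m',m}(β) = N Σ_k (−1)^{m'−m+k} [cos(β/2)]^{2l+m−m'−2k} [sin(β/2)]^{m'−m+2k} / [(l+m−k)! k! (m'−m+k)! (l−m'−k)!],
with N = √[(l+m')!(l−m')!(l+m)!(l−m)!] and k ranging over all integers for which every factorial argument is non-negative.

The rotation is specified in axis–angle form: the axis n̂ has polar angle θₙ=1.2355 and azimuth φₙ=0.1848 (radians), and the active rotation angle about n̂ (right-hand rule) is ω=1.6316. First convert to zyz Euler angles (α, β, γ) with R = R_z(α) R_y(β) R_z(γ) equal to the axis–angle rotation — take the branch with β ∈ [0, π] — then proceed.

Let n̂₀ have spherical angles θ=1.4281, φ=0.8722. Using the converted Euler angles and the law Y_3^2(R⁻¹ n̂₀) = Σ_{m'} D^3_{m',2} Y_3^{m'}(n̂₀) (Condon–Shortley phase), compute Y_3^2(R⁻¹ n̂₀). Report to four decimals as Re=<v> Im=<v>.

Re=-0.3018 Im=-0.0117

Axis–angle → zyz. n̂ = (sinθₙcosφₙ, sinθₙsinφₙ, cosθₙ) = (+0.928234, +0.173517, +0.329049), ω = 1.6316.
R = I cosω + sinω [n̂]ₓ + (1−cosω) n̂n̂ᵀ gives
  R = [+0.853210, -0.157589, +0.497191; +0.499293, -0.028828, -0.865953; +0.150798, +0.987084, +0.054086]
β = atan2(√(R₁₃²+R₂₃²), R₃₃) = 1.516684; α = atan2(R₂₃, R₁₃) mod 2π = 5.233588; γ = atan2(R₃₂, −R₃₁) mod 2π = 1.722395
Need the full column D^3_{m',2} for m'=−3..3 at α=5.2336, β=1.5167, γ=1.7224.
cos(β/2)=0.725977, sin(β/2)=0.687719
d^3_{-3,2}: single k=5 term ⇒ +0.273560;  D = +0.260487-0.083555i
d^3_{-2,2}: k∈[4..5] ⇒ +0.589467 -0.105795 = +0.483672;  D = +0.357437+0.325848i
d^3_{-1,2}: k∈[3..4] ⇒ +0.787103 -0.353164 = +0.433939;  D = -0.093852+0.423668i
d^3_{0,2}: k∈[2..3] ⇒ +0.719572 -0.645728 = +0.073844;  D = -0.070476+0.022048i
d^3_{1,2}: k∈[1..2] ⇒ +0.438557 -0.787103 = -0.348546;  D = +0.255881+0.236663i
d^3_{2,2}: k∈[0..1] ⇒ +0.146399 -0.656877 = -0.510478;  D = -0.113991+0.497588i
d^3_{3,2}: single k=0 term ⇒ -0.339705;  D = -0.324932+0.099090i
Y_3^{m'}(θ=1.4281,φ=0.8722) and Σ D·Y over m':
  (+0.2605-0.0836i)·(-0.3501-0.2028i)  (+0.3574+0.3258i)·(-0.0246-0.1403i)  (-0.0939+0.4237i)·(-0.1849+0.2202i)  (-0.0705+0.0220i)·(-0.1538+0.0000i)  (+0.2559+0.2367i)·(+0.1849+0.2202i)  (-0.1140+0.4976i)·(-0.0246+0.1403i)  (-0.3249+0.0991i)·(+0.3501-0.2028i)
Y_3^2(R⁻¹ n̂) = -0.301780-0.011654i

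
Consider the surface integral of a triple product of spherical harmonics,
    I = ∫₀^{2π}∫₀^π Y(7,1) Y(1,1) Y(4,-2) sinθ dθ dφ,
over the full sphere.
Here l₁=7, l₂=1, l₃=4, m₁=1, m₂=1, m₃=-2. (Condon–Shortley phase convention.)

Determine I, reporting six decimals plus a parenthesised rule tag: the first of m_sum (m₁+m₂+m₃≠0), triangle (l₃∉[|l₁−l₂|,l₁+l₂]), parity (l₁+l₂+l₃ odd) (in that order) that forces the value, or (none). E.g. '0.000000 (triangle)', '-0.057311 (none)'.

0.000000 (triangle)

|7−1|≤4≤7+1 violated ⇒ I = 0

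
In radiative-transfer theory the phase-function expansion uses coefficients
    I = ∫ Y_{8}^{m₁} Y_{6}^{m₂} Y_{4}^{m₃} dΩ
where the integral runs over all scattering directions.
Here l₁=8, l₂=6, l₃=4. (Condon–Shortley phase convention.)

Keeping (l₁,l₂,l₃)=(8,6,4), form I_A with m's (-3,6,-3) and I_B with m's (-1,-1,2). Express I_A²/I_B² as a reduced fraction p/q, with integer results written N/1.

363/2645

Same 8,6,4: normalisation and zero-m 3j drop out of the ratio.
A: Δ: 10! 6! 2! / 19! → 1/23279256; sum: t=10:+1/870912000 = 1/870912000; 3j²(8 6 4; -3 6 -3) = Δ·Π!·Σ² = 11/16796  (sign -1)
B: Δ: 10! 6! 2! / 19! → 1/23279256; sum: t=3:−1/43545600 t=4:+1/2073600 t=5:−1/1382400 = -23/87091200; 3j²(8 6 4; -1 -1 2) = Δ·Π!·Σ² = 2645/554268  (sign -1)
I_A²/I_B² = (11/16796)/(2645/554268) = 363/2645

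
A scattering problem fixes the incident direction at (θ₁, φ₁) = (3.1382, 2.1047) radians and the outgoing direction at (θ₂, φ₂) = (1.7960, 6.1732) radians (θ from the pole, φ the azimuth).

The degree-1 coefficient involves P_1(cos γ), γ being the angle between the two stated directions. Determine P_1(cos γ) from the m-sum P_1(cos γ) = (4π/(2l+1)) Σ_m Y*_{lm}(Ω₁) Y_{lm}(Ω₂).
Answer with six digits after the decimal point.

Expand P_1 via completeness: Σ_{m} conj(Y_{1,m}) at Ω₁ times Y_{1,m} at Ω₂ —
  term(m=-1) = (-0.000237, 0.000316)   from Y*(Ω₁)=(-0.000596, 0.001009), Y(Ω₂)=(0.334735, 0.036965)
  term(m=+0) = (0.053310, 0.000000)   from Y*(Ω₁)=(-0.488600, -0.000000), Y(Ω₂)=(-0.109107, 0.000000)
  term(m=+1) = (-0.000237, -0.000316)   from Y*(Ω₁)=(0.000596, 0.001009), Y(Ω₂)=(-0.334735, 0.036965)
Σ over m = (0.052836, 0.000000); ×(4π/3) → (0.221318, 0.000000). Real part: 0.221318

0.221318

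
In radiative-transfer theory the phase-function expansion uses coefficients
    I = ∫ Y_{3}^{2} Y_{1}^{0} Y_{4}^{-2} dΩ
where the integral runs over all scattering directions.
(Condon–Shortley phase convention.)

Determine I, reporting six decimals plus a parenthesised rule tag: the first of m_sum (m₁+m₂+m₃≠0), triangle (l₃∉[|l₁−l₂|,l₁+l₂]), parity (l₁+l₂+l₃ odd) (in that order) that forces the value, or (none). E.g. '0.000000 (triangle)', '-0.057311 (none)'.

0.213244 (none)

Checks pass: Σm=0; 8 even; l₃=4∈[2,4].
(2·3+1)(2·1+1)(2·4+1) = 189
Δ: 0! 6! 2! / 9! → 1/252
sum: t=0:+1/36 = 1/36
3j²(3 1 4; 0 0 0) = Δ·Π!·Σ² = 4/63  (sign +1)
sum: t=0:+1/120 = 1/120
3j²(3 1 4; 2 0 -2) = Δ·Π!·Σ² = 1/21  (sign +1)
combine: 4πI² = 189·4/63·1/21 = 4/7
take √, sign +1: I = 0.21324362
No selection rule forces the value: the integral is nonzero (none).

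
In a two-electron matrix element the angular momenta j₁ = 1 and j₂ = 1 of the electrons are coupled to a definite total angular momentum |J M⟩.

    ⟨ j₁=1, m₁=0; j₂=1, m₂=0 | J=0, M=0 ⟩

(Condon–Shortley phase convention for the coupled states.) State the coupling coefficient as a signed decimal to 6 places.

-0.577350  (= −√(1/3))

j₁+j₂−J=2  J+j₁−j₂=0  J−j₁+j₂=0  j₁+j₂+J+1=3
(j₁±m₁, j₂±m₂, J±M) = (1,1,1,1,0,0)
P² = 1/3
sum k=1..1:
  [1] −1/1 = -1
S = -1
C² = P²·S² = 1/3 ; C = -0.577350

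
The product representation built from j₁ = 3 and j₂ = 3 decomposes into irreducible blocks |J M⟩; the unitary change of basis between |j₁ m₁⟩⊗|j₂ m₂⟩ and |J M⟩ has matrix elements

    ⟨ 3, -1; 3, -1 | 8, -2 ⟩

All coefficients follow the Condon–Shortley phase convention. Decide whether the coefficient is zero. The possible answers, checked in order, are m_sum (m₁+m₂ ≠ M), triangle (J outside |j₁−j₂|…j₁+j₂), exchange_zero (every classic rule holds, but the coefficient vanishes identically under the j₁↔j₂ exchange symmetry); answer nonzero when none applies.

triangle

m-sum: m₁+m₂ = -1+(-1) = -2, M = -2  ✓
triangle: need |j₁−j₂| ≤ J ≤ j₁+j₂, i.e. J ∈ [0, 6]; J = 8 is outside ✗ ⇒ coefficient is 0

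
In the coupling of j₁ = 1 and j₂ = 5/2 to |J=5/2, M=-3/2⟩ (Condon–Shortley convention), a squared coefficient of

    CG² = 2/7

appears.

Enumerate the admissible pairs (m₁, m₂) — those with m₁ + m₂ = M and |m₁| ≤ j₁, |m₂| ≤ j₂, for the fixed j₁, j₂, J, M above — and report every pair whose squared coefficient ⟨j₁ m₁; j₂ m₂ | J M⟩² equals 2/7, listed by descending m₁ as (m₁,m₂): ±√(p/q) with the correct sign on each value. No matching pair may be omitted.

Admissible pairs with m₁+m₂ = M = -3/2: (-1,-1/2), (0,-3/2), (1,-5/2)
  (m₁,m₂)=(1,-5/2): CG² = 2/7, CG = +√(2/7)   ← matches the target
  (m₁,m₂)=(0,-3/2): CG² = 9/35, CG = +√(9/35)
  (m₁,m₂)=(-1,-1/2): CG² = 16/35, CG = −√(16/35)
Pairs with CG² = 2/7: (1,-5/2): +√(2/7)

(1,-5/2): +√(2/7)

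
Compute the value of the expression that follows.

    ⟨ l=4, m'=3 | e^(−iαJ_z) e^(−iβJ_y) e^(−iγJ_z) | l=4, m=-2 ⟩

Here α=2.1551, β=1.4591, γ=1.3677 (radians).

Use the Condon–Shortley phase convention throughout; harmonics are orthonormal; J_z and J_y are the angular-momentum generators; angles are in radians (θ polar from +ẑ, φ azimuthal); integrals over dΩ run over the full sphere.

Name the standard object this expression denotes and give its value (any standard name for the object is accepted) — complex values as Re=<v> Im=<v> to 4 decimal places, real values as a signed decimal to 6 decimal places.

Wigner D-matrix element, Re=0.3733 Im=-0.2490

This is a Wigner D-matrix element — the rotation-matrix element ⟨l m'| R(α,β,γ) |l m⟩ in the angular-momentum basis.
D^4_{3,-2}(2.1551,1.4591,1.3677) = e^{-i·3·2.1551}·d^4_{3,-2}(1.4591)·e^{-i·-2·1.3677}. Compute d first:
Half-angle: c=0.745474, s=0.666534. N=√(5040·1·2·720)=2693.993318
Admissible k: 0..1 (factorial args all ≥0)
  k=0: (−1)^5·2693.9933/(240)·0.7455^3·0.6665^5 = -0.611781
  k=1: (−1)^6·2693.9933/(720)·0.7455^1·0.6665^7 = +0.163025
d^4_{3,-2}(1.4591) = -0.611781 +0.163025 = -0.448756
Attach z-rotation phases: D = e^{-i(3)(2.1551)}·(-0.448756)·e^{-i(-2)(1.3677)} = +0.373312-0.249039i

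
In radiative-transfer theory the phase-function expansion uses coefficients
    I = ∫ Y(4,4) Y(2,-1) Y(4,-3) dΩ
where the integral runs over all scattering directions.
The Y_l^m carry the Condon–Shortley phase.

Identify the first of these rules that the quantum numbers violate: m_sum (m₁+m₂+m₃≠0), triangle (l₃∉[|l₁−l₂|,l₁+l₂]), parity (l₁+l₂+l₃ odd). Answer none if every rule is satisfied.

azimuthal sum: 4 − 1 − 3 = 0  ✓
2 ≤ 4 ≤ 6 (triangle on l)  ✓
L = 4 + 2 + 4 = 10 (even)  ✓

none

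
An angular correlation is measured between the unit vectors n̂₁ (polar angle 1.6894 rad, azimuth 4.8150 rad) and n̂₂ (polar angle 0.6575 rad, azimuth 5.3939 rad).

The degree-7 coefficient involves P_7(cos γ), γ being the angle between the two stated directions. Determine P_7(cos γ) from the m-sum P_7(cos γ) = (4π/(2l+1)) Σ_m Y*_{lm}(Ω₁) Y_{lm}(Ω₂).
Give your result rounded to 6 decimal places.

Expand P_7 via completeness: Σ_{m} conj(Y_{7,m}) at Ω₁ times Y_{7,m} at Ω₂ —
  m=-7: Y*=-0.313225+0.358371i  Y=+0.015895-0.000926i  product -0.004647+0.005986i
  m=-6: Y*=+0.173250+0.122555i  Y=+0.045039-0.062647i  product +0.015481-0.005334i
  m=-5: Y*=-0.142220+0.252442i  Y=-0.058742-0.215635i  product +0.062790+0.015839i
  m=-4: Y*=+0.218135+0.094924i  Y=-0.381383-0.168283i  product -0.067219-0.072911i
  m=-3: Y*=-0.069052+0.217184i  Y=-0.399539+0.204834i  product -0.016898-0.100918i
  m=-2: Y*=+0.241041+0.050173i  Y=-0.021118+0.100174i  product -0.010116+0.023087i
  m=-1: Y*=-0.020827+0.202255i  Y=-0.226701-0.279477i  product +0.061247-0.040031i
  m=+0: Y*=+0.248246-0.000000i  Y=-0.225096+0.000000i  product -0.055879+0.000000i
  m=+1: Y*=+0.020827+0.202255i  Y=+0.226701-0.279477i  product +0.061247+0.040031i
  m=+2: Y*=+0.241041-0.050173i  Y=-0.021118-0.100174i  product -0.010116-0.023087i
  m=+3: Y*=+0.069052+0.217184i  Y=+0.399539+0.204834i  product -0.016898+0.100918i
  m=+4: Y*=+0.218135-0.094924i  Y=-0.381383+0.168283i  product -0.067219+0.072911i
  m=+5: Y*=+0.142220+0.252442i  Y=+0.058742-0.215635i  product +0.062790-0.015839i
  m=+6: Y*=+0.173250-0.122555i  Y=+0.045039+0.062647i  product +0.015481+0.005334i
  m=+7: Y*=+0.313225+0.358371i  Y=-0.015895-0.000926i  product -0.004647-0.005986i
Total Σ_m = +0.025395-0.000000i. Multiply by 0.837758: +0.021275-0.000000i. P_7(cos γ) = 0.021275

0.021275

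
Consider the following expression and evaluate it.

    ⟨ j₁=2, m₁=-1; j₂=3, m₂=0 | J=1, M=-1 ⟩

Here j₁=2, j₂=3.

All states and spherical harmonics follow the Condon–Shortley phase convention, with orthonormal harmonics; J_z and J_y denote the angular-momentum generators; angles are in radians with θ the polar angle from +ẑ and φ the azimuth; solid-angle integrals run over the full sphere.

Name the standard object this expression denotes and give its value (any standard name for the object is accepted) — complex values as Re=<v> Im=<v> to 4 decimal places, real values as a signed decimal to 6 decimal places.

This is a Clebsch–Gordan (vector-coupling) coefficient.
√[3·4!0!2!/7! · 1!3!3!3!0!2!] = √(432/35)
  +(−1)^3/∏(3,1,0,0,0,2)! = -1/12  (running -1/12)
⟨..|..⟩ = √(432/35)·(-1/12) = -0.292770

Clebsch–Gordan coefficient, −√(3/35) ≈ -0.292770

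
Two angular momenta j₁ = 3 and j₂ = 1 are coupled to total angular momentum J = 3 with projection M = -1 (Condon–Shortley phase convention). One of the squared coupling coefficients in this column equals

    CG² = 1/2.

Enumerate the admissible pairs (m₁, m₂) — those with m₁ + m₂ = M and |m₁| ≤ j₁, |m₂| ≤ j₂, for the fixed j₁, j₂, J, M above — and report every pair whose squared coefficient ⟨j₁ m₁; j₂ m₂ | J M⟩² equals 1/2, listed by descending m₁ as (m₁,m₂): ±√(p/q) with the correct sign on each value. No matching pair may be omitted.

(0,-1): +√(1/2)

Admissible pairs with m₁+m₂ = M = -1: (-2,1), (-1,0), (0,-1)
  (m₁,m₂)=(0,-1): CG² = 1/2, CG = +√(1/2)   ← matches the target
  (m₁,m₂)=(-1,0): CG² = 1/12, CG = −√(1/12)
  (m₁,m₂)=(-2,1): CG² = 5/12, CG = −√(5/12)
Pairs with CG² = 1/2: (0,-1): +√(1/2)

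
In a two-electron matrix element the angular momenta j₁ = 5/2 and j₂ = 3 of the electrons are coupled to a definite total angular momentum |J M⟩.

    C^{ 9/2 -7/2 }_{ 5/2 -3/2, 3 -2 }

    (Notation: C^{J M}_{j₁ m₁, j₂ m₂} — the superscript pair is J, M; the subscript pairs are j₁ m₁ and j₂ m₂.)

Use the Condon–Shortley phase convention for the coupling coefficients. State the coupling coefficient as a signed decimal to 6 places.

triangle: 1!*4!*5!/11! = 2880/39916800
(j±m)!: 1!*4!*1!*5!*1!*8! = 116121600
prefactor² = (2J+1)*Δ*N² = 921600/11
  k=0: +1/(0!*1!*4!*1!*0!*4!) = 1/576
  k=1: −1/(1!*0!*3!*0!*1!*5!) = -1/720
Σ = 1/2880  ⇒  CG² = 921600/11*(1/2880)² = 1/99
CG = +√(1/99) = +0.100504

+0.100504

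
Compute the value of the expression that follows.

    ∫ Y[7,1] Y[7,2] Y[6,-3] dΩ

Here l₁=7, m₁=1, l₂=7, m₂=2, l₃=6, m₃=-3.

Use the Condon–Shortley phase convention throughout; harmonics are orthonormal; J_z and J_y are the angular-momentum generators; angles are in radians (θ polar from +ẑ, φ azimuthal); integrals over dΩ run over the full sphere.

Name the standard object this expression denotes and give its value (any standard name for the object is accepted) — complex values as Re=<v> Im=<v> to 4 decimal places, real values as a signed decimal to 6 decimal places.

Gaunt coefficient, -0.046059

This is a Gaunt coefficient — the integral of a triple product of spherical harmonics over the sphere.
Rules hold: Σm=0, L=20 even, 0≤6≤14.
N = 15·15·13 = 2925
Δ = 8!·6!·6!/21! = 1/2444321880
Racah Σ t=1..7: t=1:−1/2612736000 t=2:+1/20736000 t=3:−1/1658880 t=4:+1/746496 t=5:−1/1658880 t=6:+1/20736000 t=7:−1/2612736000 = 1/4354560
⇒ 3j(7 7 6; 0 0 0)² = 1000/138567, sgn +1
Racah Σ t=3..6: t=3:−1/18662400 t=4:+1/3317760 t=5:−1/4147200 t=6:+1/37324800 = 1/29859840
⇒ 3j(7 7 6; 1 2 -3)² = 175/138567, sgn -1
4πI² = N·(3j₀)²·(3jₘ)² = 4375000/164109517
I = -1·√(0.026659/4π) = -0.04605929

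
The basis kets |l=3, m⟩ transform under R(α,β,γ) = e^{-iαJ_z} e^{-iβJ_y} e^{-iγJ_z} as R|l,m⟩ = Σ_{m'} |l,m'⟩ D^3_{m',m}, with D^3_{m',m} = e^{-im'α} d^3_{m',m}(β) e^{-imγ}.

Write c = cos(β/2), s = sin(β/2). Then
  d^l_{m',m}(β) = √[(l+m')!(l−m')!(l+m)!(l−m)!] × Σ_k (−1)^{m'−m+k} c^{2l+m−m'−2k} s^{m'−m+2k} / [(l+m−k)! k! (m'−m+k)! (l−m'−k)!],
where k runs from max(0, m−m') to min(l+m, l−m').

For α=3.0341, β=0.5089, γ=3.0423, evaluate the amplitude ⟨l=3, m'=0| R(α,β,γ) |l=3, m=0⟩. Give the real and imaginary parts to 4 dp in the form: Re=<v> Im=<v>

First d^3_{0,0}(β=0.5089), then the phase factors e^{-i(0)α} and e^{-i(0)γ}:
With c≡cos(β/2)=0.967802 and s≡sin(β/2)=0.251713, N=[6·6·6·6]^{1/2}=36.000000
k: max(0,(0)−(0))=0 … min(3+(0),3−(0))=3
  k=0: (−1)^0·36.0000/(36)·0.9678^6·0.2517^0 = +0.821710
  k=1: (−1)^1·36.0000/(4)·0.9678^4·0.2517^2 = -0.500265
  k=2: (−1)^2·36.0000/(4)·0.9678^2·0.2517^4 = +0.033841
  k=3: (−1)^3·36.0000/(36)·0.9678^0·0.2517^6 = -0.000254
d^3_{0,0}(0.5089) = +0.821710 -0.500265 +0.033841 -0.000254 = +0.355032
Phases: e^{-i·(0)·3.0341}=+1.000000+0.000000i, e^{-i·(0)·3.0423}=+1.000000+0.000000i ⇒ D=+0.355032+0.000000i

Re=0.3550 Im=0.0000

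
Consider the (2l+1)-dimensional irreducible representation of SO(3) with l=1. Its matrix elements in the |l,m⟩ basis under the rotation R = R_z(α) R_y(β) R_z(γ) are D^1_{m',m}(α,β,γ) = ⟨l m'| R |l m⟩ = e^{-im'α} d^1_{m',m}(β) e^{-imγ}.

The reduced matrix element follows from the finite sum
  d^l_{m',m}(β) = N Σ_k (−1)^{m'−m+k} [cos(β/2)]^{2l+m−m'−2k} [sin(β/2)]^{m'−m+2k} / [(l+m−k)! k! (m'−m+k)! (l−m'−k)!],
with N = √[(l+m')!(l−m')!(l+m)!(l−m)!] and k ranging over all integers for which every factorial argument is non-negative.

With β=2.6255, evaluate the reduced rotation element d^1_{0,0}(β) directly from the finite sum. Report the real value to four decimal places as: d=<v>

d^1_{0,0}(β=2.6255) via the finite sum:
With c≡cos(β/2)=0.255192 and s≡sin(β/2)=0.966890, N=[1·1·1·1]^{1/2}=1.000000
The bounds max(0,m−m')=0 and min(l+m,l−m')=1 give 2 terms
  k=0: (−1)^0·1.0000/(1)·0.2552^2·0.9669^0 = +0.065123
  k=1: (−1)^1·1.0000/(1)·0.2552^0·0.9669^2 = -0.934877
d^1_{0,0}(2.6255) = +0.065123 -0.934877 = -0.869754

d=-0.8698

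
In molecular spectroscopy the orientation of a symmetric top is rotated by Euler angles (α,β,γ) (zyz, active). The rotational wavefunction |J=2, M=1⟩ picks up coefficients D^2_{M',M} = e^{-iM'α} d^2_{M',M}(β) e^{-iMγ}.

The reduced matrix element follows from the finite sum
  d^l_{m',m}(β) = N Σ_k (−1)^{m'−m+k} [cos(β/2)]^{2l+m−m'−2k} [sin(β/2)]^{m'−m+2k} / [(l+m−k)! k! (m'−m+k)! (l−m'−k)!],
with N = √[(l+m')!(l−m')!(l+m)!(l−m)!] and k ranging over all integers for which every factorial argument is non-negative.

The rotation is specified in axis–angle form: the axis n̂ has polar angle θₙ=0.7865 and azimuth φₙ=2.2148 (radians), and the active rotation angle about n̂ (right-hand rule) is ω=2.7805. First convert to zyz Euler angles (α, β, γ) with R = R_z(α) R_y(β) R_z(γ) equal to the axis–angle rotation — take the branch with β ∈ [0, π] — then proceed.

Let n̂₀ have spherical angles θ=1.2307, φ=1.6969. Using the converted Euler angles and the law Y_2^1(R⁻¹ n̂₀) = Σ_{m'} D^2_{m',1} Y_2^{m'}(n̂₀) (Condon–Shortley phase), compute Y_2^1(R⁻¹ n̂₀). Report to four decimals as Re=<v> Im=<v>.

Axis–angle → zyz. n̂ = (sinθₙcosφₙ, sinθₙsinφₙ, cosθₙ) = (-0.425016, +0.566095, +0.706327), ω = 2.7805.
R = I cosω + sinω [n̂]ₓ + (1−cosω) n̂n̂ᵀ gives
  R = [-0.585884, -0.715226, -0.381042; -0.216140, -0.315251, +0.924067; -0.781040, +0.623754, +0.030112]
β = atan2(√(R₁₃²+R₂₃²), R₃₃) = 1.540680; α = atan2(R₂₃, R₁₃) mod 2π = 1.961906; γ = atan2(R₃₂, −R₃₁) mod 2π = 0.673899
Need the full column D^2_{m',1} for m'=−2..2 at α=1.9619, β=1.5407, γ=0.6739.
cos(β/2)=0.717674, sin(β/2)=0.696379
d^2_{-2,1}: single k=3 term ⇒ +0.484724;  D = -0.481883-0.052403i
d^2_{-1,1}: k∈[2..3] ⇒ +0.749320 -0.235171 = +0.514149;  D = +0.143466+0.493728i
d^2_{0,1}: k∈[1..2] ⇒ +0.630526 -0.593664 = +0.036862;  D = +0.028804-0.023004i
d^2_{1,1}: k∈[0..1] ⇒ +0.265283 -0.749320 = -0.484037;  D = +0.423433+0.234515i
d^2_{2,1}: single k=0 term ⇒ -0.514822;  D = +0.058910-0.511441i
Y_2^{m'}(θ=1.2307,φ=1.6969) and Σ D·Y over m':
  (-0.4819-0.0524i)·(-0.3324+0.0857i)  (+0.1435+0.4937i)·(-0.0306-0.2410i)  (+0.0288-0.0230i)·(-0.2101+0.0000i)  (+0.4234+0.2345i)·(+0.0306-0.2410i)  (+0.0589-0.5114i)·(-0.3324-0.0857i)
Y_2^1(R⁻¹ n̂) = +0.279306+0.001394i

Re=0.2793 Im=0.0014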